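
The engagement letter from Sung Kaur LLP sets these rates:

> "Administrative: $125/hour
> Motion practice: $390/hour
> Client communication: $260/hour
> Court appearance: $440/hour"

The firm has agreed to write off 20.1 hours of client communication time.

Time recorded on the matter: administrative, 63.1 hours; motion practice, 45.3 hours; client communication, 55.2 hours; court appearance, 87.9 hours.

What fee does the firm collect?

$73,356.50

Administrative: 63.1 × $125 = $7,887.50
Motion practice: 45.3 × $390 = $17,667.00
Client communication: 55.2 × $260 = $14,352.00
Court appearance: 87.9 × $440 = $38,676.00
Subtotal: $78,582.50
Write-off: 20.1 × $260 = $5,226.00
Total: $78,582.50 − $5,226.00 = $73,356.50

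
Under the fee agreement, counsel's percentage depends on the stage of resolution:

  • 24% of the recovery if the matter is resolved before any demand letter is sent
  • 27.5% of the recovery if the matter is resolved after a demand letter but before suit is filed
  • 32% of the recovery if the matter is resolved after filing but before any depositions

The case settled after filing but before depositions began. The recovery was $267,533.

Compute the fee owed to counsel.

The matter settled after filing but before depositions began, so the 32% rate applies.
$267,533 × 32% = $85,610.56

$85,610.56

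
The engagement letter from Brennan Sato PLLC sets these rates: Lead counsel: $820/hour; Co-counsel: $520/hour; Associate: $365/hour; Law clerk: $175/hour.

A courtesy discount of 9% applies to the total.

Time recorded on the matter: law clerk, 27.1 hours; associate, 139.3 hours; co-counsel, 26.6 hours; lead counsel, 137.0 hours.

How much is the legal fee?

$165,400.69

Lead counsel: 137.0 × $820 = $112,340.00
Co-counsel: 26.6 × $520 = $13,832.00
Associate: 139.3 × $365 = $50,844.50
Law clerk: 27.1 × $175 = $4,742.50
Subtotal: $181,759.00
Less 9% discount: −$16,358.31
Total: $181,759.00 − $16,358.31 = $165,400.69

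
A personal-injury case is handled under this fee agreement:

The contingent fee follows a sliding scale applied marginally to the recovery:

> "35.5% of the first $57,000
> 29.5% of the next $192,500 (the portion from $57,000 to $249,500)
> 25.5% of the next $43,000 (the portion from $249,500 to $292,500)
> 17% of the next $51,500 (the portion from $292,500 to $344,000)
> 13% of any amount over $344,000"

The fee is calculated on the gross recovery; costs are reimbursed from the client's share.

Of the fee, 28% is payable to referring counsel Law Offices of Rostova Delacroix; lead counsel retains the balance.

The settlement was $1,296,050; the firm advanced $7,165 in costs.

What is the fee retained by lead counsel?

Fee base is the gross recovery, $1,296,050; costs are reimbursed separately.
First $57,000 at 35.5% = $20,235.00
Next $192,500 at 29.5% = $56,787.50
Next $43,000 at 25.5% = $10,965.00
Next $51,500 at 17% = $8,755.00
Remaining $952,050 at 13% = $123,766.50
Fee: $20,235.00 + $56,787.50 + $10,965.00 + $8,755.00 + $123,766.50 = $220,509.00
Referral share: 28% of $220,509.00 = $61,742.52; lead counsel retains $220,509.00 − $61,742.52 = $158,766.48.

$158,766.48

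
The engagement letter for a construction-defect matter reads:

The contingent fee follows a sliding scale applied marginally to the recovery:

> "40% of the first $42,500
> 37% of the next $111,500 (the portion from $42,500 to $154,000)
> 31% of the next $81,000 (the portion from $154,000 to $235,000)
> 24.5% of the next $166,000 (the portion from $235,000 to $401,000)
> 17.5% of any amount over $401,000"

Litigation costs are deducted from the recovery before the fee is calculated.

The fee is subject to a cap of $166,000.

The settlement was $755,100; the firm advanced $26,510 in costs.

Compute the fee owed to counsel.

Fee base (net of costs): $755,100 − $26,510 = $728,590
First $42,500 at 40% = $17,000.00
Next $111,500 at 37% = $41,255.00
Next $81,000 at 31% = $25,110.00
Next $166,000 at 24.5% = $40,670.00
Remaining $327,590 at 17.5% = $57,328.25
Fee: $17,000.00 + $41,255.00 + $25,110.00 + $40,670.00 + $57,328.25 = $181,363.25
$181,363.25 exceeds the $166,000 cap, so the fee is capped at $166,000.00.

$166,000.00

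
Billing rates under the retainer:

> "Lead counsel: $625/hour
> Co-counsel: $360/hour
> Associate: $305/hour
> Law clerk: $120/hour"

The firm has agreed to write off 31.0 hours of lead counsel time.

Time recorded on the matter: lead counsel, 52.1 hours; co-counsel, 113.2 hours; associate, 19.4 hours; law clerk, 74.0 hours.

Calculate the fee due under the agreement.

Lead counsel: 52.1 × $625 = $32,562.50
Co-counsel: 113.2 × $360 = $40,752.00
Associate: 19.4 × $305 = $5,917.00
Law clerk: 74.0 × $120 = $8,880.00
Subtotal: $88,111.50
Write-off: 31.0 × $625 = $19,375.00
Total: $88,111.50 − $19,375.00 = $68,736.50

$68,736.50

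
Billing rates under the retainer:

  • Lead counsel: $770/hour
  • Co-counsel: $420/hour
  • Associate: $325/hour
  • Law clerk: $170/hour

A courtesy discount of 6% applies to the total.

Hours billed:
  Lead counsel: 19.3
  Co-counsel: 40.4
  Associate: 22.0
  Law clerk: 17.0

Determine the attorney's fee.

Lead counsel: 19.3 × $770 = $14,861.00
Co-counsel: 40.4 × $420 = $16,968.00
Associate: 22.0 × $325 = $7,150.00
Law clerk: 17.0 × $170 = $2,890.00
Subtotal: $41,869.00
Less 6% discount: −$2,512.14
Total: $41,869.00 − $2,512.14 = $39,356.86

$39,356.86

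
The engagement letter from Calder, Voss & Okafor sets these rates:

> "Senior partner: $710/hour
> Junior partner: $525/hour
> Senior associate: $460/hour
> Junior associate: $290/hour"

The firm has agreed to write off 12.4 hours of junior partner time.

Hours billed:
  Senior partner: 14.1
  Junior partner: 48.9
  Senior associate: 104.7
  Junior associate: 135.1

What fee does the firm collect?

$116,514.50

Senior partner: 14.1 × $710 = $10,011.00
Junior partner: 48.9 × $525 = $25,672.50
Senior associate: 104.7 × $460 = $48,162.00
Junior associate: 135.1 × $290 = $39,179.00
Subtotal: $123,024.50
Write-off: 12.4 × $525 = $6,510.00
Total: $123,024.50 − $6,510.00 = $116,514.50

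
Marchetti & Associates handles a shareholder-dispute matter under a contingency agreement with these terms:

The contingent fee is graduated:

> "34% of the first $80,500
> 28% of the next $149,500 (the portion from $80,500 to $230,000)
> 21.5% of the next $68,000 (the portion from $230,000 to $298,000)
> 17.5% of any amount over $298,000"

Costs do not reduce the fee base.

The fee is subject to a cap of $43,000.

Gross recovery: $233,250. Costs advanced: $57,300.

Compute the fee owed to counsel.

Fee base is the gross recovery, $233,250; costs are reimbursed separately.
First $80,500 at 34% = $27,370.00
Next $149,500 at 28% = $41,860.00
Remaining $3,250 at 21.5% = $698.75
Fee: $27,370.00 + $41,860.00 + $698.75 = $69,928.75
$69,928.75 exceeds the $43,000 cap, so the fee is capped at $43,000.00.

$43,000.00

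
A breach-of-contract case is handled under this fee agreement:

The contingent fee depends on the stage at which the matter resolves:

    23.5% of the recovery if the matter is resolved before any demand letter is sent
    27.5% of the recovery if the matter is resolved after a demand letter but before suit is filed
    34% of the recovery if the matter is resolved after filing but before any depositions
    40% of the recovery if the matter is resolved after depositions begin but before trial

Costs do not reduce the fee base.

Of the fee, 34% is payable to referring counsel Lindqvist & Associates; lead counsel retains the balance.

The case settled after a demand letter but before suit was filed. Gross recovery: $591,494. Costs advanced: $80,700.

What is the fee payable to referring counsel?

Fee base is the gross recovery, $591,494; costs are reimbursed separately.
The matter settled after a demand letter but before suit was filed, so the 27.5% rate applies.
$591,494 × 27.5% = $162,660.85
Referral share: 34% of $162,660.85 = $55,304.69; lead counsel retains $162,660.85 − $55,304.69 = $107,356.16.

$55,304.69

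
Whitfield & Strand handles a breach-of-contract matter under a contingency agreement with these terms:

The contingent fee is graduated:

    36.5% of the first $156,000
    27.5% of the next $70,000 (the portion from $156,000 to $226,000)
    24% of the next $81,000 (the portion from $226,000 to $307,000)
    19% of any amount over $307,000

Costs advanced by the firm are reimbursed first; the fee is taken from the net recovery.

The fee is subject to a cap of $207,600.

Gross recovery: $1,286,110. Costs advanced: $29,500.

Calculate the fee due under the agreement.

$207,600.00

Fee base (net of costs): $1,286,110 − $29,500 = $1,256,610
First $156,000 at 36.5% = $56,940.00
Next $70,000 at 27.5% = $19,250.00
Next $81,000 at 24% = $19,440.00
Remaining $949,610 at 19% = $180,425.90
Fee: $56,940.00 + $19,250.00 + $19,440.00 + $180,425.90 = $276,055.90
$276,055.90 exceeds the $207,600 cap, so the fee is capped at $207,600.00.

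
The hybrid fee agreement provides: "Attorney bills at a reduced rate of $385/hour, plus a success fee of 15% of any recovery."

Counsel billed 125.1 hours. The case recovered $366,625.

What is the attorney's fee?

Hourly: 125.1 × $385 = $48,163.50
Success fee: 15% of $366,625 = $54,993.75
Total: $48,163.50 + $54,993.75 = $103,157.25

$103,157.25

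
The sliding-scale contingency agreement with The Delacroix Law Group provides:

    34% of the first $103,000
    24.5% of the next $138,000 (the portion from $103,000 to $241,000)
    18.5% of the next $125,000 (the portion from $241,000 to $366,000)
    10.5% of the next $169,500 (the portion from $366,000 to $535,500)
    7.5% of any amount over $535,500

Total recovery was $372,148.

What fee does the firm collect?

First $103,000 at 34% = $35,020.00
Next $138,000 at 24.5% = $33,810.00
Next $125,000 at 18.5% = $23,125.00
Remaining $6,148 at 10.5% = $645.54
Fee: $35,020.00 + $33,810.00 + $23,125.00 + $645.54 = $92,600.54

$92,600.54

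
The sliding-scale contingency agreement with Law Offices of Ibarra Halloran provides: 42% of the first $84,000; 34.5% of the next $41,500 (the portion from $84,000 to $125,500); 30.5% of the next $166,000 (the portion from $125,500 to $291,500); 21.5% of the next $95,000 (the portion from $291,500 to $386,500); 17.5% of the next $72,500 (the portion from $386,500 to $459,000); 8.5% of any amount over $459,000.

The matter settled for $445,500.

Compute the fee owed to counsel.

First $84,000 at 42% = $35,280.00
Next $41,500 at 34.5% = $14,317.50
Next $166,000 at 30.5% = $50,630.00
Next $95,000 at 21.5% = $20,425.00
Remaining $59,000 at 17.5% = $10,325.00
Fee: $35,280.00 + $14,317.50 + $50,630.00 + $20,425.00 + $10,325.00 = $130,977.50

$130,977.50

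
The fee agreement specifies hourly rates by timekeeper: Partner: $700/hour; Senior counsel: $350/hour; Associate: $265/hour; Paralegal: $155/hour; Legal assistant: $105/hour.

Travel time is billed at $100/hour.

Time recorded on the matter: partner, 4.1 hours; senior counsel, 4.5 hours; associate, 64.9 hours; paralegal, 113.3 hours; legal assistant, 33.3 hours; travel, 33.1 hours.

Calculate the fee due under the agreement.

Partner: 4.1 × $700 = $2,870.00
Senior counsel: 4.5 × $350 = $1,575.00
Associate: 64.9 × $265 = $17,198.50
Paralegal: 113.3 × $155 = $17,561.50
Legal assistant: 33.3 × $105 = $3,496.50
Subtotal: $2,870.00 + $1,575.00 + $17,198.50 + $17,561.50 + $3,496.50 = $42,701.50
Travel: 33.1 × $100 = $3,310.00
Total: $42,701.50 + $3,310.00 = $46,011.50

$46,011.50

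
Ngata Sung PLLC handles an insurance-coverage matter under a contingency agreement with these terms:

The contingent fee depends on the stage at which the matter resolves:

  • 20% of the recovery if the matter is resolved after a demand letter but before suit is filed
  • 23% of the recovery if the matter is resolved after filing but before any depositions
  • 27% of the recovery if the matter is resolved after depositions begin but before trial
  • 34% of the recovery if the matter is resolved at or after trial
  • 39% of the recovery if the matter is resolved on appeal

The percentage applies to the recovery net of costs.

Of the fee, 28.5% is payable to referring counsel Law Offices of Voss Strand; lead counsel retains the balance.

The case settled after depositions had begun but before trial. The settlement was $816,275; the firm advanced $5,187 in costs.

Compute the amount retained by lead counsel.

$156,580.54

Fee base (net of costs): $816,275 − $5,187 = $811,088
The matter settled after depositions had begun but before trial, so the 27% rate applies.
$811,088 × 27% = $218,993.76
Referral share: 28.5% of $218,993.76 = $62,413.22; lead counsel retains $218,993.76 − $62,413.22 = $156,580.54.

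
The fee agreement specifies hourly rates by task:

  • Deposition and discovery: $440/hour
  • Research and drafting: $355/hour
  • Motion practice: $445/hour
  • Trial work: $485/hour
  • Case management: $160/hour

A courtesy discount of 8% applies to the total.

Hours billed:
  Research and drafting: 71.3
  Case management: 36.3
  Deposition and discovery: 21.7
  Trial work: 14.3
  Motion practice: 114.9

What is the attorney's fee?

Deposition and discovery: 21.7 × $440 = $9,548.00
Research and drafting: 71.3 × $355 = $25,311.50
Motion practice: 114.9 × $445 = $51,130.50
Trial work: 14.3 × $485 = $6,935.50
Case management: 36.3 × $160 = $5,808.00
Subtotal: $98,733.50
Less 8% discount: −$7,898.68
Total: $98,733.50 − $7,898.68 = $90,834.82

$90,834.82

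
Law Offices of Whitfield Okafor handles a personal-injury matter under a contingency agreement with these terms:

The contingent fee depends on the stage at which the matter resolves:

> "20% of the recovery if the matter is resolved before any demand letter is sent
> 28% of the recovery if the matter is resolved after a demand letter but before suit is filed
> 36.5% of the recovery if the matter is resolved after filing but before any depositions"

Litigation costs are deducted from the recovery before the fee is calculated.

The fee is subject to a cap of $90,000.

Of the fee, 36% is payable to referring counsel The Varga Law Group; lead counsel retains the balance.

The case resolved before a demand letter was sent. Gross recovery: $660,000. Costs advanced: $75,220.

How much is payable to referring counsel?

Fee base (net of costs): $660,000 − $75,220 = $584,780
The matter resolved before a demand letter was sent, so the 20% rate applies.
$584,780 × 20% = $116,956.00
$116,956.00 exceeds the $90,000 cap, so the fee is capped at $90,000.00.
Referral share: 36% of $90,000.00 = $32,400.00; lead counsel retains $90,000.00 − $32,400.00 = $57,600.00.

$32,400.00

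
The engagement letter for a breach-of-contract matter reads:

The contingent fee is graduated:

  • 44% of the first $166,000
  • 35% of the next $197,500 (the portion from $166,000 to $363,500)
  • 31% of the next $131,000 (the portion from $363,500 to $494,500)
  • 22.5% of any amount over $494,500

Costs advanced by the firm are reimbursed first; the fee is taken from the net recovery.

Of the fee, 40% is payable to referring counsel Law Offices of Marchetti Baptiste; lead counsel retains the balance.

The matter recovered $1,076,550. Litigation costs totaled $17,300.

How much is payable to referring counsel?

Fee base (net of costs): $1,076,550 − $17,300 = $1,059,250
First $166,000 at 44% = $73,040.00
Next $197,500 at 35% = $69,125.00
Next $131,000 at 31% = $40,610.00
Remaining $564,750 at 22.5% = $127,068.75
Fee: $73,040.00 + $69,125.00 + $40,610.00 + $127,068.75 = $309,843.75
Referral share: 40% of $309,843.75 = $123,937.50; lead counsel retains $309,843.75 − $123,937.50 = $185,906.25.

$123,937.50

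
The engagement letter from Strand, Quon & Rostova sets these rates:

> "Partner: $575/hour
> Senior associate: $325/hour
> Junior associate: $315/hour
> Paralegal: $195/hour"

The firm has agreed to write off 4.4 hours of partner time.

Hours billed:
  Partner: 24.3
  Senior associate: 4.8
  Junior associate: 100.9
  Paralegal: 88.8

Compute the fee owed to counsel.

Partner: 24.3 × $575 = $13,972.50
Senior associate: 4.8 × $325 = $1,560.00
Junior associate: 100.9 × $315 = $31,783.50
Paralegal: 88.8 × $195 = $17,316.00
Subtotal: $64,632.00
Write-off: 4.4 × $575 = $2,530.00
Total: $64,632.00 − $2,530.00 = $62,102.00

$62,102.00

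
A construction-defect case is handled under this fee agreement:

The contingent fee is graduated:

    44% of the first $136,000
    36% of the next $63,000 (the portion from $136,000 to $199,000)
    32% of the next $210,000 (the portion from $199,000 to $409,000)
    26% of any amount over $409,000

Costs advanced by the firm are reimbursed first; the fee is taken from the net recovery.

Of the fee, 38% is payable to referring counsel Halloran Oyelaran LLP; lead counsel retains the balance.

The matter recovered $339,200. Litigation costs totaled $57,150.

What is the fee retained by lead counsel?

Fee base (net of costs): $339,200 − $57,150 = $282,050
First $136,000 at 44% = $59,840.00
Next $63,000 at 36% = $22,680.00
Remaining $83,050 at 32% = $26,576.00
Fee: $59,840.00 + $22,680.00 + $26,576.00 = $109,096.00
Referral share: 38% of $109,096.00 = $41,456.48; lead counsel retains $109,096.00 − $41,456.48 = $67,639.52.

$67,639.52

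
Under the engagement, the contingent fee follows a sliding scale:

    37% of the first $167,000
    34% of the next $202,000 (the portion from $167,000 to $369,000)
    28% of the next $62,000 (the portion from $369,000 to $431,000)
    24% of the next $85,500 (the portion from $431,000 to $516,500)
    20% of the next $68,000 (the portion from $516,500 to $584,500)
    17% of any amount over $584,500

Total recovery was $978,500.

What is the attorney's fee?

First $167,000 at 37% = $61,790.00
Next $202,000 at 34% = $68,680.00
Next $62,000 at 28% = $17,360.00
Next $85,500 at 24% = $20,520.00
Next $68,000 at 20% = $13,600.00
Remaining $394,000 at 17% = $66,980.00
Fee: $61,790.00 + $68,680.00 + $17,360.00 + $20,520.00 + $13,600.00 + $66,980.00 = $248,930.00

$248,930.00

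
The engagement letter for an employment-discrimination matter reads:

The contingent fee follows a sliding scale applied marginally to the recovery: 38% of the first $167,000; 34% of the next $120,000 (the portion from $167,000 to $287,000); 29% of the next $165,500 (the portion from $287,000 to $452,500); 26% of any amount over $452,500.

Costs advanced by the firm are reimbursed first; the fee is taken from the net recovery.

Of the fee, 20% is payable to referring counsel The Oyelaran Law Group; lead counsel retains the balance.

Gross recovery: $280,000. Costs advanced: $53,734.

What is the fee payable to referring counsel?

$16,722.09

Fee base (net of costs): $280,000 − $53,734 = $226,266
First $167,000 at 38% = $63,460.00
Remaining $59,266 at 34% = $20,150.44
Fee: $63,460.00 + $20,150.44 = $83,610.44
Referral share: 20% of $83,610.44 = $16,722.09; lead counsel retains $83,610.44 − $16,722.09 = $66,888.35.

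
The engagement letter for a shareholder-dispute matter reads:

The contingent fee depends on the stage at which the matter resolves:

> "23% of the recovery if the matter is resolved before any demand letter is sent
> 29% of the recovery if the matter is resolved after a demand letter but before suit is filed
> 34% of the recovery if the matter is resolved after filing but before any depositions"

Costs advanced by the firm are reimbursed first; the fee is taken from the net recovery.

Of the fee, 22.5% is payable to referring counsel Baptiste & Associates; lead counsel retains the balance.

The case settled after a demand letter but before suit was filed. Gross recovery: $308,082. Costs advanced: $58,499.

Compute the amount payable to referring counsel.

$16,285.29

Fee base (net of costs): $308,082 − $58,499 = $249,583
The matter settled after a demand letter but before suit was filed, so the 29% rate applies.
$249,583 × 29% = $72,379.07
Referral share: 22.5% of $72,379.07 = $16,285.29; lead counsel retains $72,379.07 − $16,285.29 = $56,093.78.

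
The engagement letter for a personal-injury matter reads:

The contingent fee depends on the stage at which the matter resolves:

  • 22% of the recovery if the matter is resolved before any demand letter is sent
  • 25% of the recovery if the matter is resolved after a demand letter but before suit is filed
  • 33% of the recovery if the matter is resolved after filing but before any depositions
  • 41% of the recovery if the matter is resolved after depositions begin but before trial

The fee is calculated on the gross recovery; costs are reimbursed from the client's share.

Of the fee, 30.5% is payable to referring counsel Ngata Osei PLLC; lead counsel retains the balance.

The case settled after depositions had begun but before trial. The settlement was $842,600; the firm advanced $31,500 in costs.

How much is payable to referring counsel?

$105,367.13

Fee base is the gross recovery, $842,600; costs are reimbursed separately.
The matter settled after depositions had begun but before trial, so the 41% rate applies.
$842,600 × 41% = $345,466.00
Referral share: 30.5% of $345,466.00 = $105,367.13; lead counsel retains $345,466.00 − $105,367.13 = $240,098.87.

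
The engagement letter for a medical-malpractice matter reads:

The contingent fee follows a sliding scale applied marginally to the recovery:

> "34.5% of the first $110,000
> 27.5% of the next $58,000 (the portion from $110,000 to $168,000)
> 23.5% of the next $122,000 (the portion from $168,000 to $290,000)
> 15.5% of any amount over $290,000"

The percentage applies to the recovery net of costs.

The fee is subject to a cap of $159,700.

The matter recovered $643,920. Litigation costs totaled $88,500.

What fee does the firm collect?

$123,710.10

Fee base (net of costs): $643,920 − $88,500 = $555,420
First $110,000 at 34.5% = $37,950.00
Next $58,000 at 27.5% = $15,950.00
Next $122,000 at 23.5% = $28,670.00
Remaining $265,420 at 15.5% = $41,140.10
Fee: $37,950.00 + $15,950.00 + $28,670.00 + $41,140.10 = $123,710.10
$123,710.10 is under the $159,700 cap.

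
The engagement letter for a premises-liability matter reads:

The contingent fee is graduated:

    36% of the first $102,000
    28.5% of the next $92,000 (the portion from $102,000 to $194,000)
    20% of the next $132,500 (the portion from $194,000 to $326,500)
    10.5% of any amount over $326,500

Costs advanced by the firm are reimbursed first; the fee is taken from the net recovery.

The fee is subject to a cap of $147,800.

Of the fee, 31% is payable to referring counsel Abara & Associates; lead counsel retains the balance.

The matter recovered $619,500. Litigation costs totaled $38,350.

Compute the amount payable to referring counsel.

$36,015.26

Fee base (net of costs): $619,500 − $38,350 = $581,150
First $102,000 at 36% = $36,720.00
Next $92,000 at 28.5% = $26,220.00
Next $132,500 at 20% = $26,500.00
Remaining $254,650 at 10.5% = $26,738.25
Fee: $36,720.00 + $26,220.00 + $26,500.00 + $26,738.25 = $116,178.25
$116,178.25 is under the $147,800 cap.
Referral share: 31% of $116,178.25 = $36,015.26; lead counsel retains $116,178.25 − $36,015.26 = $80,162.99.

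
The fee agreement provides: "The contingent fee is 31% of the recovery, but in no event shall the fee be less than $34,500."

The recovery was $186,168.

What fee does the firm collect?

31% of $186,168 = $57,712.08
That exceeds the $34,500 minimum.

$57,712.08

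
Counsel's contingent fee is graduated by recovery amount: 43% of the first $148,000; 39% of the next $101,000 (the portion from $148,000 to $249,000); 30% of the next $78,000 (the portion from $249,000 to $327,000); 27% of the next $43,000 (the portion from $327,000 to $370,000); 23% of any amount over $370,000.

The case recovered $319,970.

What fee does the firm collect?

First $148,000 at 43% = $63,640.00
Next $101,000 at 39% = $39,390.00
Remaining $70,970 at 30% = $21,291.00
Fee: $63,640.00 + $39,390.00 + $21,291.00 = $124,321.00

$124,321.00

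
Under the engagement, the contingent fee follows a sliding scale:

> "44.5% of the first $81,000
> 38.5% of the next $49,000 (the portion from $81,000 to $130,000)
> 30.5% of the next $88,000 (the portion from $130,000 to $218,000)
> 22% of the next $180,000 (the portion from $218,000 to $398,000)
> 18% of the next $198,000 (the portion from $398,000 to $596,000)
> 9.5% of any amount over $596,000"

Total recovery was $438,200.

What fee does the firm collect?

First $81,000 at 44.5% = $36,045.00
Next $49,000 at 38.5% = $18,865.00
Next $88,000 at 30.5% = $26,840.00
Next $180,000 at 22% = $39,600.00
Remaining $40,200 at 18% = $7,236.00
Fee: $36,045.00 + $18,865.00 + $26,840.00 + $39,600.00 + $7,236.00 = $128,586.00

$128,586.00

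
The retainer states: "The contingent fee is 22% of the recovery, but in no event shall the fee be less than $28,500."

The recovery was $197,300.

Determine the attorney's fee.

$43,406.00

22% of $197,300 = $43,406.00
That exceeds the $28,500 minimum.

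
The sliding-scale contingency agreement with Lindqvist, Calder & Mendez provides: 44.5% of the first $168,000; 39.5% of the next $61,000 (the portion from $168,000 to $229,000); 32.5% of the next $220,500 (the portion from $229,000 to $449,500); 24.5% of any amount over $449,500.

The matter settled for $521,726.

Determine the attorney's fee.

First $168,000 at 44.5% = $74,760.00
Next $61,000 at 39.5% = $24,095.00
Next $220,500 at 32.5% = $71,662.50
Remaining $72,226 at 24.5% = $17,695.37
Fee: $74,760.00 + $24,095.00 + $71,662.50 + $17,695.37 = $188,212.87

$188,212.87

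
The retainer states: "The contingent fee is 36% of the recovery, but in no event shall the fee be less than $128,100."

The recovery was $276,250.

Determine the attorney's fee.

36% of $276,250 = $99,450.00
That is below the $128,100 minimum, so the minimum applies.

$128,100.00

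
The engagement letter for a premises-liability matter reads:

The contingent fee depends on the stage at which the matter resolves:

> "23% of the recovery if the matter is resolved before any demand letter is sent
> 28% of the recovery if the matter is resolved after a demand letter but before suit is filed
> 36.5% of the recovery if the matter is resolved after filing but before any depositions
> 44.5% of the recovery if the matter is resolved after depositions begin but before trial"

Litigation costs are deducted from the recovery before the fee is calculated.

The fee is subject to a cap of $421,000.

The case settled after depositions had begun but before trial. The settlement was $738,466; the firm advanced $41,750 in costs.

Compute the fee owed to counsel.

$310,038.62

Fee base (net of costs): $738,466 − $41,750 = $696,716
The matter settled after depositions had begun but before trial, so the 44.5% rate applies.
$696,716 × 44.5% = $310,038.62
$310,038.62 is under the $421,000 cap.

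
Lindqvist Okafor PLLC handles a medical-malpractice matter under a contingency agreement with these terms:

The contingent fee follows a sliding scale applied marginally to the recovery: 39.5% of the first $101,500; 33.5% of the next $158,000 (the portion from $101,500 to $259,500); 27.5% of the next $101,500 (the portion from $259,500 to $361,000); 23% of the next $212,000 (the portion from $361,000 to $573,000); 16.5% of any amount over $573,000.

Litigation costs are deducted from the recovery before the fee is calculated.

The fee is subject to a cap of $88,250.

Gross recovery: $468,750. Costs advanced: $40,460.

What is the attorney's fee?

$88,250.00

Fee base (net of costs): $468,750 − $40,460 = $428,290
First $101,500 at 39.5% = $40,092.50
Next $158,000 at 33.5% = $52,930.00
Next $101,500 at 27.5% = $27,912.50
Remaining $67,290 at 23% = $15,476.70
Fee: $40,092.50 + $52,930.00 + $27,912.50 + $15,476.70 = $136,411.70
$136,411.70 exceeds the $88,250 cap, so the fee is capped at $88,250.00.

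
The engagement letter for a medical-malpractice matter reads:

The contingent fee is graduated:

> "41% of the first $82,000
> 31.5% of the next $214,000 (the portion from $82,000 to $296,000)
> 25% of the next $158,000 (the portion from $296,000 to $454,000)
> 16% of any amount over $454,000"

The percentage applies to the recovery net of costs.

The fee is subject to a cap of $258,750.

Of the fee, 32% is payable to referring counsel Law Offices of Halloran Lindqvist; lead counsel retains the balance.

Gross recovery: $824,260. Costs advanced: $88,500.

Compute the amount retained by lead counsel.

Fee base (net of costs): $824,260 − $88,500 = $735,760
First $82,000 at 41% = $33,620.00
Next $214,000 at 31.5% = $67,410.00
Next $158,000 at 25% = $39,500.00
Remaining $281,760 at 16% = $45,081.60
Fee: $33,620.00 + $67,410.00 + $39,500.00 + $45,081.60 = $185,611.60
$185,611.60 is under the $258,750 cap.
Referral share: 32% of $185,611.60 = $59,395.71; lead counsel retains $185,611.60 − $59,395.71 = $126,215.89.

$126,215.89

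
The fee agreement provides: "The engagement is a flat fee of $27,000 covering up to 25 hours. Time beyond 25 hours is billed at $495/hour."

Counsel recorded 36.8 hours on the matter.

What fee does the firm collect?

Flat fee: $27,000.00
Excess hours: 36.8 − 25 = 11.8
Overrun: 11.8 × $495 = $5,841.00
Total: $27,000.00 + $5,841.00 = $32,841.00

$32,841.00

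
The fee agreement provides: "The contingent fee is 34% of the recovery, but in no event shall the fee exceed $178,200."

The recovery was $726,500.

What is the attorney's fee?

$178,200.00

34% of $726,500 = $247,010.00
That exceeds the $178,200 cap, so the fee is capped at $178,200.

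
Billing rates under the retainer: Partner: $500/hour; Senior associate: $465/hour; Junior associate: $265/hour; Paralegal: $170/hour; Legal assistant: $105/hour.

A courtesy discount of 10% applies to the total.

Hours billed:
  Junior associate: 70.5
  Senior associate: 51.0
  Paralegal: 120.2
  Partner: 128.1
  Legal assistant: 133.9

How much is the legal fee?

Partner: 128.1 × $500 = $64,050.00
Senior associate: 51.0 × $465 = $23,715.00
Junior associate: 70.5 × $265 = $18,682.50
Paralegal: 120.2 × $170 = $20,434.00
Legal assistant: 133.9 × $105 = $14,059.50
Subtotal: $140,941.00
Less 10% discount: −$14,094.10
Total: $140,941.00 − $14,094.10 = $126,846.90

$126,846.90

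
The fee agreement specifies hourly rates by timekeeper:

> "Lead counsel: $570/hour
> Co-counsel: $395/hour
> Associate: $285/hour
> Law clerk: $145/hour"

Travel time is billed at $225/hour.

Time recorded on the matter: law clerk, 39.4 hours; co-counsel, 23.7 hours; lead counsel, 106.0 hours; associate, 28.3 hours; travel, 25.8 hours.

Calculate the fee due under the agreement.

$89,365.00

Lead counsel: 106.0 × $570 = $60,420.00
Co-counsel: 23.7 × $395 = $9,361.50
Associate: 28.3 × $285 = $8,065.50
Law clerk: 39.4 × $145 = $5,713.00
Subtotal: $60,420.00 + $9,361.50 + $8,065.50 + $5,713.00 = $83,560.00
Travel: 25.8 × $225 = $5,805.00
Total: $83,560.00 + $5,805.00 = $89,365.00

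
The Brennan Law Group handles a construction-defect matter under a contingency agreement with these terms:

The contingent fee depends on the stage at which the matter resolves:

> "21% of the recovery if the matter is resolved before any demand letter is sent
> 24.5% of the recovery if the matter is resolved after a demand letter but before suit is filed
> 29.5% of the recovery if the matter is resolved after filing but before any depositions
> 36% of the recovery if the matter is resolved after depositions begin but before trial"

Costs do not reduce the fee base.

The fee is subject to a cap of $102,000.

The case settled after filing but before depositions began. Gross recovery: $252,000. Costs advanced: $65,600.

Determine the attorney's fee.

Fee base is the gross recovery, $252,000; costs are reimbursed separately.
The matter settled after filing but before depositions began, so the 29.5% rate applies.
$252,000 × 29.5% = $74,340.00
$74,340.00 is under the $102,000 cap.

$74,340.00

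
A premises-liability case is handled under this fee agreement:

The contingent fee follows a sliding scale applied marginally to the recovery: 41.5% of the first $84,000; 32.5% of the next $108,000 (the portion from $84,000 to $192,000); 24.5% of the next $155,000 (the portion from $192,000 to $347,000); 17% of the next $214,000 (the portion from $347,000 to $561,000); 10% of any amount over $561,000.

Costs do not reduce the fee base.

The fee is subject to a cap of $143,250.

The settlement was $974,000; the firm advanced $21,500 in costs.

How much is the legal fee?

Fee base is the gross recovery, $974,000; costs are reimbursed separately.
First $84,000 at 41.5% = $34,860.00
Next $108,000 at 32.5% = $35,100.00
Next $155,000 at 24.5% = $37,975.00
Next $214,000 at 17% = $36,380.00
Remaining $413,000 at 10% = $41,300.00
Fee: $34,860.00 + $35,100.00 + $37,975.00 + $36,380.00 + $41,300.00 = $185,615.00
$185,615.00 exceeds the $143,250 cap, so the fee is capped at $143,250.00.

$143,250.00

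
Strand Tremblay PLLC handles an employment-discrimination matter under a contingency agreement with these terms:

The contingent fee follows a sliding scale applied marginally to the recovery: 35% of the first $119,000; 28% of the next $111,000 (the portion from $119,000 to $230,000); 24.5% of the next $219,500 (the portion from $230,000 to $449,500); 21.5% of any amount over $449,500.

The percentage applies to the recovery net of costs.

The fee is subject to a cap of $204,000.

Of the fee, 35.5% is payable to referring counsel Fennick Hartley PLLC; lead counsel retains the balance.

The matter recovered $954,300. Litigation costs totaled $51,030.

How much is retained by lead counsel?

Fee base (net of costs): $954,300 − $51,030 = $903,270
First $119,000 at 35% = $41,650.00
Next $111,000 at 28% = $31,080.00
Next $219,500 at 24.5% = $53,777.50
Remaining $453,770 at 21.5% = $97,560.55
Fee: $41,650.00 + $31,080.00 + $53,777.50 + $97,560.55 = $224,068.05
$224,068.05 exceeds the $204,000 cap, so the fee is capped at $204,000.00.
Referral share: 35.5% of $204,000.00 = $72,420.00; lead counsel retains $204,000.00 − $72,420.00 = $131,580.00.

$131,580.00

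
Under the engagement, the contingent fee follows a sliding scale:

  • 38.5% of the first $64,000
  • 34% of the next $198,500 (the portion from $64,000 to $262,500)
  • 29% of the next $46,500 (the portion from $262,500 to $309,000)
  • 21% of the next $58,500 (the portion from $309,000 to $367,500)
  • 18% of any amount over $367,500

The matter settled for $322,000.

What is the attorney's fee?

$108,345.00

First $64,000 at 38.5% = $24,640.00
Next $198,500 at 34% = $67,490.00
Next $46,500 at 29% = $13,485.00
Remaining $13,000 at 21% = $2,730.00
Fee: $24,640.00 + $67,490.00 + $13,485.00 + $2,730.00 = $108,345.00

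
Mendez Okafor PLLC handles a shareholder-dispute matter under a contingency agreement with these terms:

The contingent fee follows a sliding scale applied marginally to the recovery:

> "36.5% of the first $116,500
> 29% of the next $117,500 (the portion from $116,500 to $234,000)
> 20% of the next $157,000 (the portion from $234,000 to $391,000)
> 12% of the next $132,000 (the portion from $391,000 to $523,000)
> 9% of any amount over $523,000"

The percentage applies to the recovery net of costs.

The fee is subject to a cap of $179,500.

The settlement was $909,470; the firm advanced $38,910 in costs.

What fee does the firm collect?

Fee base (net of costs): $909,470 − $38,910 = $870,560
First $116,500 at 36.5% = $42,522.50
Next $117,500 at 29% = $34,075.00
Next $157,000 at 20% = $31,400.00
Next $132,000 at 12% = $15,840.00
Remaining $347,560 at 9% = $31,280.40
Fee: $42,522.50 + $34,075.00 + $31,400.00 + $15,840.00 + $31,280.40 = $155,117.90
$155,117.90 is under the $179,500 cap.

$155,117.90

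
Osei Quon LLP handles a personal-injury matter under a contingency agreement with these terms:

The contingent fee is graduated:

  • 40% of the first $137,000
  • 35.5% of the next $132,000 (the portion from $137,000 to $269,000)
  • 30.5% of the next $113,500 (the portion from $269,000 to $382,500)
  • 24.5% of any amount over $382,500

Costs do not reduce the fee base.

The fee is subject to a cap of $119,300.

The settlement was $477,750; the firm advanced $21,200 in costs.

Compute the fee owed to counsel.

$119,300.00

Fee base is the gross recovery, $477,750; costs are reimbursed separately.
First $137,000 at 40% = $54,800.00
Next $132,000 at 35.5% = $46,860.00
Next $113,500 at 30.5% = $34,617.50
Remaining $95,250 at 24.5% = $23,336.25
Fee: $54,800.00 + $46,860.00 + $34,617.50 + $23,336.25 = $159,613.75
$159,613.75 exceeds the $119,300 cap, so the fee is capped at $119,300.00.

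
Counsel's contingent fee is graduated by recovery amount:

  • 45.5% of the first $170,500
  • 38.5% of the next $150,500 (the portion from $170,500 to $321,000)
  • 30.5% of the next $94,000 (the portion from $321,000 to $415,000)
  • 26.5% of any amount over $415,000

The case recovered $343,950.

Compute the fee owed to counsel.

$142,519.75

First $170,500 at 45.5% = $77,577.50
Next $150,500 at 38.5% = $57,942.50
Remaining $22,950 at 30.5% = $6,999.75
Fee: $77,577.50 + $57,942.50 + $6,999.75 = $142,519.75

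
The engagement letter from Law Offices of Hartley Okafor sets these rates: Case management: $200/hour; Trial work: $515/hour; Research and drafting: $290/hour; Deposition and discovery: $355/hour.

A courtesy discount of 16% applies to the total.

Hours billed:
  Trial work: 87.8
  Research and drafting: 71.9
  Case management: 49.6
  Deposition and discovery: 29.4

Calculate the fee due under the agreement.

$72,597.00

Case management: 49.6 × $200 = $9,920.00
Trial work: 87.8 × $515 = $45,217.00
Research and drafting: 71.9 × $290 = $20,851.00
Deposition and discovery: 29.4 × $355 = $10,437.00
Subtotal: $86,425.00
Less 16% discount: −$13,828.00
Total: $86,425.00 − $13,828.00 = $72,597.00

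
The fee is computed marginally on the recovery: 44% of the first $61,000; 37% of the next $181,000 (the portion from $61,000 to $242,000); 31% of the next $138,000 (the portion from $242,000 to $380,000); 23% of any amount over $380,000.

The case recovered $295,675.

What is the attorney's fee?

$110,449.25

First $61,000 at 44% = $26,840.00
Next $181,000 at 37% = $66,970.00
Remaining $53,675 at 31% = $16,639.25
Fee: $26,840.00 + $66,970.00 + $16,639.25 = $110,449.25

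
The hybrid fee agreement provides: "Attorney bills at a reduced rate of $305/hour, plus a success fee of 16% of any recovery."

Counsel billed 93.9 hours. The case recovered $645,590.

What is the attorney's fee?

Hourly: 93.9 × $305 = $28,639.50
Success fee: 16% of $645,590 = $103,294.40
Total: $28,639.50 + $103,294.40 = $131,933.90

$131,933.90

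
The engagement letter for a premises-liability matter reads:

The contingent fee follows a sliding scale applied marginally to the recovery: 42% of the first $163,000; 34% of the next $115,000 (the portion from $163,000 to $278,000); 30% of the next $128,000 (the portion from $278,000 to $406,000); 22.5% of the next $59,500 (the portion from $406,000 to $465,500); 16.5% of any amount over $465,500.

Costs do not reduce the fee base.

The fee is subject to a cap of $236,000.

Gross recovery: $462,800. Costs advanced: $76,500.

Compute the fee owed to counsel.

$158,740.00

Fee base is the gross recovery, $462,800; costs are reimbursed separately.
First $163,000 at 42% = $68,460.00
Next $115,000 at 34% = $39,100.00
Next $128,000 at 30% = $38,400.00
Remaining $56,800 at 22.5% = $12,780.00
Fee: $68,460.00 + $39,100.00 + $38,400.00 + $12,780.00 = $158,740.00
$158,740.00 is under the $236,000 cap.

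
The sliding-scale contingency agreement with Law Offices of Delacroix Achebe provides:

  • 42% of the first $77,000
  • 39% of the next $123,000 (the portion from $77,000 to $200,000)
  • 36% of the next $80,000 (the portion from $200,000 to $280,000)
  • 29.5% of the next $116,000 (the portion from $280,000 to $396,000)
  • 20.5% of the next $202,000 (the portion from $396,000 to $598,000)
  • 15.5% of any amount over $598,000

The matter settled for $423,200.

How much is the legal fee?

First $77,000 at 42% = $32,340.00
Next $123,000 at 39% = $47,970.00
Next $80,000 at 36% = $28,800.00
Next $116,000 at 29.5% = $34,220.00
Remaining $27,200 at 20.5% = $5,576.00
Fee: $32,340.00 + $47,970.00 + $28,800.00 + $34,220.00 + $5,576.00 = $148,906.00

$148,906.00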